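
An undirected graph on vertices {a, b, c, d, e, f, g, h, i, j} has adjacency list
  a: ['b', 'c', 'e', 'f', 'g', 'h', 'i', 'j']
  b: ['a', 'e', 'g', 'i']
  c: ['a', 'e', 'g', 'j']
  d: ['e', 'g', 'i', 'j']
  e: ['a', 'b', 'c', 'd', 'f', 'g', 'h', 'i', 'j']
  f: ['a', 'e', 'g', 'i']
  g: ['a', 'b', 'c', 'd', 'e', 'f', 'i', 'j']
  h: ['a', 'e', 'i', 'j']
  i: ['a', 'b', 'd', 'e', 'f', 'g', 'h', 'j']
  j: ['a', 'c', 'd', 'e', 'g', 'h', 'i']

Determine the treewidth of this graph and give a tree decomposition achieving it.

Treewidth 4.
One optimal decomposition is:
Bags: B1 = {a, e, g, i, j}  B2 = {a, e, f, g, i}  B3 = {a, b, e, g, i}  B4 = {d, e, g, i, j}  B5 = {a, e, h, i, j}  B6 = {a, c, e, g, j}
Tree: B1–B2, B1–B3, B1–B4, B1–B5, B1–B6

The largest bag has 5 vertices, giving width 4; this decomposition certifies tw(G) ≤ 4. For the lower bound, the 5 vertices {a, c, e, g, j} are pairwise adjacent, and any tree decomposition puts a clique entirely inside one bag — forcing width ≥ 4. Hence tw(G) = 4 exactly.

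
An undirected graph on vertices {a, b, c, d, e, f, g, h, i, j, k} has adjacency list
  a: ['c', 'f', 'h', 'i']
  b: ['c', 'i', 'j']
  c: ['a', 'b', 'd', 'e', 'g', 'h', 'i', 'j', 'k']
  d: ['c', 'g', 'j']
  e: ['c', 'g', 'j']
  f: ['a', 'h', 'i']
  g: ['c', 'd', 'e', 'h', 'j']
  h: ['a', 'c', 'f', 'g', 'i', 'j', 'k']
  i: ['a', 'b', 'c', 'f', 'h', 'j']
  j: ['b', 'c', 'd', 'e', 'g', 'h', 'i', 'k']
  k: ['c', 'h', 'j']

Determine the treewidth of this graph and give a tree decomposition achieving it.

Treewidth 3.
One optimal decomposition is:
Bags: B1 = {c, g, h, j}  B2 = {c, h, i, j}  B3 = {b, c, i, j}  B4 = {c, e, g, j}  B5 = {c, d, g, j}  B6 = {a, c, h, i}  B7 = {a, f, h, i}  B8 = {c, h, j, k}
Tree: B1–B2, B2–B3, B1–B4, B4–B5, B2–B6, B6–B7, B2–B8

Each bag holds 4 vertices, so the decomposition has width 3, which upper-bounds the treewidth. Conversely, {c, d, g, j} is a clique of size 4, and the vertices of any clique must share a bag in every tree decomposition; so some bag has ≥ 4 vertices and tw(G) ≥ 3. Hence tw(G) = 3 exactly.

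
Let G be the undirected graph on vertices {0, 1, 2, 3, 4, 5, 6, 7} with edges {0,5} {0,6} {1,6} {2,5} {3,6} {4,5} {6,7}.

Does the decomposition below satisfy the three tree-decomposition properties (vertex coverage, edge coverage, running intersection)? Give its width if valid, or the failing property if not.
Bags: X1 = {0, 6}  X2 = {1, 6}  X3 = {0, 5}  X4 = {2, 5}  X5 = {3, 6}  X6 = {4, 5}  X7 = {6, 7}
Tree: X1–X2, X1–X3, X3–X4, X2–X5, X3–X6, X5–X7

Yes; width 1.

Vertex coverage: the bags together contain {0, 1, 2, 3, 4, 5, 6, 7}, the full vertex set. Edge coverage: each edge of G has both endpoints in at least one bag. Running intersection: for every vertex, the bags containing it form a connected subtree. All three properties hold, so this is a valid tree decomposition of width max|bag| − 1 = 1, and hence tw(G) ≤ 1.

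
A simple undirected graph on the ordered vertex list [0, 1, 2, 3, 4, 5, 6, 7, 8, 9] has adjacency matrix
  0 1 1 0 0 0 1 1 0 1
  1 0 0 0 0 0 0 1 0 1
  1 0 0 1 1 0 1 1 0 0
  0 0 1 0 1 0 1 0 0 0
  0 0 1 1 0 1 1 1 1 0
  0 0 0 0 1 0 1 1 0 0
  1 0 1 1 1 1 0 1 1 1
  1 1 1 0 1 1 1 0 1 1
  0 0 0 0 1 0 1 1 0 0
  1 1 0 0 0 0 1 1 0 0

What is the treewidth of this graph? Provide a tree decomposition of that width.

Every bag has size at most 4, so the width is 4 − 1 = 3 and tw(G) ≤ 3. For the lower bound, the 4 vertices {0, 1, 7, 9} are pairwise adjacent, and any tree decomposition puts a clique entirely inside one bag — forcing width ≥ 3. Hence tw(G) = 3 exactly.

Treewidth 3.
One such decomposition:
Bags: B1 = {0, 6, 7, 9}  B2 = {0, 2, 6, 7}  B3 = {2, 4, 6, 7}  B4 = {4, 6, 7, 8}  B5 = {0, 1, 7, 9}  B6 = {4, 5, 6, 7}  B7 = {2, 3, 4, 6}
Tree: B1–B2, B2–B3, B3–B4, B1–B5, B4–B6, B3–B7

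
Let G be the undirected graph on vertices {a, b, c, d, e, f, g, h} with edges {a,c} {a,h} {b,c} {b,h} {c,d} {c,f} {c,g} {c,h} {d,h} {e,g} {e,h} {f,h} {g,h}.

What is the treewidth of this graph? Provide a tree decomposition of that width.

Treewidth 2.
One optimal decomposition is:
Bags: B1 = {b, c, h}  B2 = {c, f, h}  B3 = {c, d, h}  B4 = {a, c, h}  B5 = {c, g, h}  B6 = {e, g, h}
Tree: B1–B2, B1–B3, B2–B4, B4–B5, B5–B6

The largest bag has 3 vertices, giving width 2; this decomposition certifies tw(G) ≤ 2. Conversely, {e, g, h} is a clique of size 3, and the vertices of any clique must share a bag in every tree decomposition; so some bag has ≥ 3 vertices and tw(G) ≥ 2. Therefore the treewidth is 2.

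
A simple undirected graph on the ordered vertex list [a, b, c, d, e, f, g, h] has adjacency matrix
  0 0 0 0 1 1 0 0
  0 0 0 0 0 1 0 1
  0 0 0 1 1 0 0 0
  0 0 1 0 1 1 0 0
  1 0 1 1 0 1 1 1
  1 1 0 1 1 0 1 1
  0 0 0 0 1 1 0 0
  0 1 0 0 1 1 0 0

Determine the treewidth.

A width-2 tree decomposition is:
Bags: B1 = {d, e, f}  B2 = {e, f, h}  B3 = {c, d, e}  B4 = {b, f, h}  B5 = {e, f, g}  B6 = {a, e, f}
Tree: B1–B2, B1–B3, B2–B4, B1–B5, B1–B6
Each bag holds 3 vertices, so the decomposition has width 2, which upper-bounds the treewidth. On the other hand G contains the 3-clique {c, d, e}. A clique must lie in a single bag of any decomposition, so no decomposition can have width below 2. Combining the bounds, tw(G) = 2.

2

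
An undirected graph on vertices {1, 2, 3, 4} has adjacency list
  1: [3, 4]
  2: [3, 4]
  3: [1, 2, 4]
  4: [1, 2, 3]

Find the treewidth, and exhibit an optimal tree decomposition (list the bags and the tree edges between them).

Every bag has size at most 3, so the width is 3 − 1 = 2 and tw(G) ≤ 2. On the other hand G contains the 3-clique {1, 3, 4}. A clique must lie in a single bag of any decomposition, so no decomposition can have width below 2. Therefore the treewidth is 2.

Treewidth 2.
One optimal decomposition is:
Bags: B1 = {2, 3, 4}  B2 = {1, 3, 4}
Tree: B1–B2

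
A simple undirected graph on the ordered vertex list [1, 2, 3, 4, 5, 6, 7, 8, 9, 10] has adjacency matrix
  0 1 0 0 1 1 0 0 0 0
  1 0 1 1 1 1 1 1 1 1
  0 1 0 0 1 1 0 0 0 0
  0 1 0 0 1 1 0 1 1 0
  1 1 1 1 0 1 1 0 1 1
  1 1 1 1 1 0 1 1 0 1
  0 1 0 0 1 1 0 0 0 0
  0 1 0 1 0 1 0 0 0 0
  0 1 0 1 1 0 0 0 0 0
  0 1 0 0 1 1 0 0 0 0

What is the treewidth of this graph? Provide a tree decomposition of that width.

Each bag holds 4 vertices, so the decomposition has width 3, which upper-bounds the treewidth. For the lower bound, the 4 vertices {2, 4, 6, 8} are pairwise adjacent, and any tree decomposition puts a clique entirely inside one bag — forcing width ≥ 3. Hence tw(G) = 3 exactly.

Treewidth 3.
Bags: B1 = {2, 4, 5, 6}  B2 = {1, 2, 5, 6}  B3 = {2, 4, 5, 9}  B4 = {2, 5, 6, 7}  B5 = {2, 5, 6, 10}  B6 = {2, 3, 5, 6}  B7 = {2, 4, 6, 8}
Tree: B1–B2, B1–B3, B2–B4, B2–B5, B4–B6, B1–B7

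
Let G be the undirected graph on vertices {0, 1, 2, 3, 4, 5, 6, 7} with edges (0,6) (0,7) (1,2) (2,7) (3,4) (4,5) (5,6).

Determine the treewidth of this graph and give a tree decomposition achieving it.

Each bag holds 2 vertices, so the decomposition has width 1, which upper-bounds the treewidth. Since G has at least one edge (e.g. 3–4), it is not an edgeless graph, so tw(G) ≥ 1. Therefore the treewidth is 1.

Treewidth 1.
Bags: B1 = {3, 4}  B2 = {4, 5}  B3 = {5, 6}  B4 = {0, 6}  B5 = {0, 7}  B6 = {2, 7}  B7 = {1, 2}
Tree: B1–B2, B2–B3, B3–B4, B4–B5, B5–B6, B6–B7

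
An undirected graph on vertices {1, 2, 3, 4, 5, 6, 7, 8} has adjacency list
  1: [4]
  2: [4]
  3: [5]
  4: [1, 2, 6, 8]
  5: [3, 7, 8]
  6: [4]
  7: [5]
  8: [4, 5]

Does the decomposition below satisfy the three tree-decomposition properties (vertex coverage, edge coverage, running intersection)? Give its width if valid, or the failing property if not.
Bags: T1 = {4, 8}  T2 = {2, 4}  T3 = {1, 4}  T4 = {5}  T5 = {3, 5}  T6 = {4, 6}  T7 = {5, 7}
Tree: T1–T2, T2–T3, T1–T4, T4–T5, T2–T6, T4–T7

No — edge (8,5) lies in no bag.

A tree decomposition must satisfy three properties: every vertex lies in some bag; for every edge, both endpoints lie together in some bag; and for every vertex, the bags containing it form a connected subtree. Here edge (8,5) lies in no bag, so the decomposition is invalid.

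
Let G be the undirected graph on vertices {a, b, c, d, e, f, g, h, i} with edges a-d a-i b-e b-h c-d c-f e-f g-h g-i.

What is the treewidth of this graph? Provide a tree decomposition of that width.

Treewidth 2.
Bags: B1 = {g, h, i}  B2 = {b, h, i}  B3 = {b, e, i}  B4 = {e, f, i}  B5 = {c, f, i}  B6 = {c, d, i}  B7 = {a, d, i}
Tree: B1–B2, B2–B3, B3–B4, B4–B5, B5–B6, B6–B7

Each bag holds 3 vertices, so the decomposition has width 2, which upper-bounds the treewidth. For the lower bound, G contains the cycle i–g–h–b–e–f–c–d–a–i, so G is not a forest; only forests have treewidth ≤ 1, hence tw(G) ≥ 2. Combining the bounds, tw(G) = 2.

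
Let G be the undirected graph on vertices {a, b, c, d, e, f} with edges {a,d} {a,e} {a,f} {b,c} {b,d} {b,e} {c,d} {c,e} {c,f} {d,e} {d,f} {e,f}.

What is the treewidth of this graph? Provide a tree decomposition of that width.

Each bag holds 4 vertices, so the decomposition has width 3, which upper-bounds the treewidth. On the other hand G contains the 4-clique {c, d, e, f}. A clique must lie in a single bag of any decomposition, so no decomposition can have width below 3. Therefore the treewidth is 3.

Treewidth 3.
Bags: B1 = {b, c, d, e}  B2 = {c, d, e, f}  B3 = {a, d, e, f}
Tree: B1–B2, B2–B3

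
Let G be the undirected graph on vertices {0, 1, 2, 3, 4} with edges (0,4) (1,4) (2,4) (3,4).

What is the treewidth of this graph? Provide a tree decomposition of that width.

Every bag has size at most 2, so the width is 2 − 1 = 1 and tw(G) ≤ 1. G has an edge, so its treewidth is at least 1. Combining the bounds, tw(G) = 1.

Treewidth 1.
One optimal decomposition is:
Bags: B1 = {3, 4}  B2 = {1, 4}  B3 = {2, 4}  B4 = {0, 4}
Tree: B1–B2, B1–B3, B3–B4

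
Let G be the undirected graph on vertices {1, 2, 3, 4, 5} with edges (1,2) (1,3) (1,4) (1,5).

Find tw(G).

A width-1 tree decomposition is:
Bags: B1 = {1, 3}  B2 = {1, 2}  B3 = {1, 4}  B4 = {1, 5}
Tree: B1–B2, B2–B3, B3–B4
The largest bag has 2 vertices, giving width 1; this decomposition certifies tw(G) ≤ 1. Any graph with an edge has treewidth ≥ 1, and G has the edge 3–1. The upper and lower bounds meet at 1, so that is the treewidth.

1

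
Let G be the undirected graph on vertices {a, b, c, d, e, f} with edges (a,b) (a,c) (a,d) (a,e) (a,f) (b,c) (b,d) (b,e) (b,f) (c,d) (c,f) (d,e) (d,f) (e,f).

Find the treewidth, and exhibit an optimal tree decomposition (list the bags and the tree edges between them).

Treewidth 4.
Bags: B1 = {a, b, d, e, f}  B2 = {a, b, c, d, f}
Tree: B1–B2

The largest bag has 5 vertices, giving width 4; this decomposition certifies tw(G) ≤ 4. Conversely, {a, b, d, e, f} is a clique of size 5, and the vertices of any clique must share a bag in every tree decomposition; so some bag has ≥ 5 vertices and tw(G) ≥ 4. Combining the bounds, tw(G) = 4.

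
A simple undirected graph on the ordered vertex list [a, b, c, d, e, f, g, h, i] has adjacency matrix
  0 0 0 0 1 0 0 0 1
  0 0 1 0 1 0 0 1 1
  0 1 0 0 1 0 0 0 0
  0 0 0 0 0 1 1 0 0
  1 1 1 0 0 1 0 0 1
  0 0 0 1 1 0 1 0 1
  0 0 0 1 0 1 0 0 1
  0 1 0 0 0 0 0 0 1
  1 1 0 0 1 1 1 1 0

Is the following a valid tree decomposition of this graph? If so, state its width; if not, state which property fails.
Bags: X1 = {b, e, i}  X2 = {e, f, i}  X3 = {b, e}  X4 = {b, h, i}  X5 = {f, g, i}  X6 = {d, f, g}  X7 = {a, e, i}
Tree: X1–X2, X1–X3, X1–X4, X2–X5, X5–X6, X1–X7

No — vertex c appears in no bag.

A tree decomposition must satisfy three properties: every vertex lies in some bag; for every edge, both endpoints lie together in some bag; and for every vertex, the bags containing it form a connected subtree. Here vertex c appears in no bag, so the decomposition is invalid.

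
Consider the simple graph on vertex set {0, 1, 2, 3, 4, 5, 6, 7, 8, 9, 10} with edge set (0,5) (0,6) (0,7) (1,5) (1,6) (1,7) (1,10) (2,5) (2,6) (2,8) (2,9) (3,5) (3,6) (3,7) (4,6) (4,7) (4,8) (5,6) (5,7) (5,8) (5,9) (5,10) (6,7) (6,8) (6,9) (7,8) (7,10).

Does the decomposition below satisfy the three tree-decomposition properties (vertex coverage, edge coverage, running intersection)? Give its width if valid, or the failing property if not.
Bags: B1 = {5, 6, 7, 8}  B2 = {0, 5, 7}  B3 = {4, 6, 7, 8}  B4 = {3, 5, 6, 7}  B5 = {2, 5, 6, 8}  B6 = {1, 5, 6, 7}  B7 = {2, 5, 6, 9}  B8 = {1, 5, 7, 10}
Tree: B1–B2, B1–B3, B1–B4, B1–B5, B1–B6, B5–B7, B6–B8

A tree decomposition must satisfy three properties: every vertex lies in some bag; for every edge, both endpoints lie together in some bag; and for every vertex, the bags containing it form a connected subtree. Here edge (6,0) lies in no bag, so the decomposition is invalid.

No — edge (6,0) lies in no bag.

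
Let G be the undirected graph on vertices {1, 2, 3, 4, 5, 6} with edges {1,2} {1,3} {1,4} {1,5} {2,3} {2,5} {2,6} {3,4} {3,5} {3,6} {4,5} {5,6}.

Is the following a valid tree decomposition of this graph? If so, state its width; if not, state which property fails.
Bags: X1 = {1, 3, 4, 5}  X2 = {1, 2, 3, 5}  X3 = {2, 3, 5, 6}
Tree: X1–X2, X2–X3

Yes; width 3.

Every vertex of G appears in some bag (union = {1, 2, 3, 4, 5, 6}); every edge is covered by a bag; and for each vertex v the set of bags containing v is connected in the bag tree. The decomposition is therefore valid. The largest bag has 4 vertices, so the width is 3.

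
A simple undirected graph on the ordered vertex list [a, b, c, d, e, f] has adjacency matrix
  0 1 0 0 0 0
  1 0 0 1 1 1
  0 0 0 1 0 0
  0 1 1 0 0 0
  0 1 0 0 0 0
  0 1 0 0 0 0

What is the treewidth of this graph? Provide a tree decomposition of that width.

Treewidth 1.
One such decomposition:
Bags: B1 = {a, b}  B2 = {b, f}  B3 = {b, d}  B4 = {b, e}  B5 = {c, d}
Tree: B1–B2, B1–B3, B1–B4, B3–B5

The largest bag has 2 vertices, giving width 1; this decomposition certifies tw(G) ≤ 1. Since G has at least one edge (e.g. a–b), it is not an edgeless graph, so tw(G) ≥ 1. The upper and lower bounds meet at 1, so that is the treewidth.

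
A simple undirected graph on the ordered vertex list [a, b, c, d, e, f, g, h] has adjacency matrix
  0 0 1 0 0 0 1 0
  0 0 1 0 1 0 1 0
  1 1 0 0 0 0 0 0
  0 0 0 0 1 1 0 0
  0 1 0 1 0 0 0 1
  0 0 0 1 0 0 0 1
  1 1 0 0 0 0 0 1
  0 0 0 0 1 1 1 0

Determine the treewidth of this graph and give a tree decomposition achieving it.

Treewidth 2.
One such decomposition:
Bags: B1 = {d, e, f}  B2 = {e, f, h}  B3 = {b, e, h}  B4 = {b, g, h}  B5 = {b, c, g}  B6 = {a, c, g}
Tree: B1–B2, B2–B3, B3–B4, B4–B5, B5–B6

Every bag has size at most 3, so the width is 3 − 1 = 2 and tw(G) ≤ 2. For the lower bound, G contains the cycle d–f–h–e–d, so G is not a forest; only forests have treewidth ≤ 1, hence tw(G) ≥ 2. Hence tw(G) = 2 exactly.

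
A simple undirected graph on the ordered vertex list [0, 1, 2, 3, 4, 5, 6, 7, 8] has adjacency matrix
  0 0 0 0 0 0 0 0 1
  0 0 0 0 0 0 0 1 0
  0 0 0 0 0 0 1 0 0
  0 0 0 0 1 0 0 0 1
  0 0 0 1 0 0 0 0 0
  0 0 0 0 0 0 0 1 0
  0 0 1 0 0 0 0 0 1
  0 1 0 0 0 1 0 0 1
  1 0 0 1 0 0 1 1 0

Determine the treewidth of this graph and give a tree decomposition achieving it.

The largest bag has 2 vertices, giving width 1; this decomposition certifies tw(G) ≤ 1. G has an edge, so its treewidth is at least 1. Combining the bounds, tw(G) = 1.

Treewidth 1.
One optimal decomposition is:
Bags: B1 = {3, 8}  B2 = {7, 8}  B3 = {0, 8}  B4 = {1, 7}  B5 = {3, 4}  B6 = {6, 8}  B7 = {5, 7}  B8 = {2, 6}
Tree: B1–B2, B2–B3, B2–B4, B1–B5, B3–B6, B4–B7, B6–B8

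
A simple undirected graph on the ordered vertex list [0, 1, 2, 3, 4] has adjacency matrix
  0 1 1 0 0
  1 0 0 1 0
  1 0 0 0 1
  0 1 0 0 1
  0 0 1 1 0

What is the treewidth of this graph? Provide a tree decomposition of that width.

Treewidth 2.
One optimal decomposition is:
Bags: B1 = {0, 1, 3}  B2 = {0, 2, 3}  B3 = {2, 3, 4}
Tree: B1–B2, B2–B3

The largest bag has 3 vertices, giving width 2; this decomposition certifies tw(G) ≤ 2. For the lower bound, G contains the cycle 3–1–0–2–4–3, so G is not a forest; only forests have treewidth ≤ 1, hence tw(G) ≥ 2. Hence tw(G) = 2 exactly.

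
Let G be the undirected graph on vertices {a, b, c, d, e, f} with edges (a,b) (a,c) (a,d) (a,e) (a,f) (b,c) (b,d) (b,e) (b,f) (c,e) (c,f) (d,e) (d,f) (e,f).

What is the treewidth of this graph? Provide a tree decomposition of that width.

The largest bag has 5 vertices, giving width 4; this decomposition certifies tw(G) ≤ 4. Conversely, {a, b, d, e, f} is a clique of size 5, and the vertices of any clique must share a bag in every tree decomposition; so some bag has ≥ 5 vertices and tw(G) ≥ 4. Hence tw(G) = 4 exactly.

Treewidth 4.
One such decomposition:
Bags: B1 = {a, b, c, e, f}  B2 = {a, b, d, e, f}
Tree: B1–B2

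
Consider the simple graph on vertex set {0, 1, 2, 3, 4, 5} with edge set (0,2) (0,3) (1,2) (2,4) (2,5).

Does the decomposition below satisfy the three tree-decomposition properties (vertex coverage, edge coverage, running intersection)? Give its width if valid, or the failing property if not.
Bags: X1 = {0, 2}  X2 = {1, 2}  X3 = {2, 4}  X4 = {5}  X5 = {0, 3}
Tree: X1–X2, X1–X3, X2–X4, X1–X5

A tree decomposition must satisfy three properties: every vertex lies in some bag; for every edge, both endpoints lie together in some bag; and for every vertex, the bags containing it form a connected subtree. Here edge (2,5) lies in no bag, so the decomposition is invalid.

No — edge (2,5) lies in no bag.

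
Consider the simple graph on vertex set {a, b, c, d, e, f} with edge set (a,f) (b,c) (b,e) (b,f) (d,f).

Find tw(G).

A width-1 tree decomposition is:
Bags: B1 = {b, f}  B2 = {b, e}  B3 = {a, f}  B4 = {d, f}  B5 = {b, c}
Tree: B1–B2, B1–B3, B1–B4, B2–B5
The largest bag has 2 vertices, giving width 1; this decomposition certifies tw(G) ≤ 1. Any graph with an edge has treewidth ≥ 1, and G has the edge b–f. The upper and lower bounds meet at 1, so that is the treewidth.

1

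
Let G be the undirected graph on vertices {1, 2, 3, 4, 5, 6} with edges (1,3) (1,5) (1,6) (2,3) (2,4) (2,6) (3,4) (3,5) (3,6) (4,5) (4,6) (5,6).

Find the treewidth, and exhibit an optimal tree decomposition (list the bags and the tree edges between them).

Each bag holds 4 vertices, so the decomposition has width 3, which upper-bounds the treewidth. For the lower bound, the 4 vertices {1, 3, 5, 6} are pairwise adjacent, and any tree decomposition puts a clique entirely inside one bag — forcing width ≥ 3. Combining the bounds, tw(G) = 3.

Treewidth 3.
Bags: B1 = {3, 4, 5, 6}  B2 = {1, 3, 5, 6}  B3 = {2, 3, 4, 6}
Tree: B1–B2, B1–B3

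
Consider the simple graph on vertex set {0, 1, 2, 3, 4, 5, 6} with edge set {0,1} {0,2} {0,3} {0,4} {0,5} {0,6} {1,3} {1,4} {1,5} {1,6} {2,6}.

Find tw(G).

2

A width-2 tree decomposition is:
Bags: B1 = {0, 1, 6}  B2 = {0, 1, 5}  B3 = {0, 2, 6}  B4 = {0, 1, 4}  B5 = {0, 1, 3}
Tree: B1–B2, B1–B3, B1–B4, B4–B5
Every bag has size at most 3, so the width is 3 − 1 = 2 and tw(G) ≤ 2. On the other hand G contains the 3-clique {0, 1, 3}. A clique must lie in a single bag of any decomposition, so no decomposition can have width below 2. Therefore the treewidth is 2.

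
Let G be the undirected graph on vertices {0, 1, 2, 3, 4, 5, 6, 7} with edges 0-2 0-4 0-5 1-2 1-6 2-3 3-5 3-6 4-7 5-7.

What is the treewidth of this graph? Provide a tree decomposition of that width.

Each bag holds 3 vertices, so the decomposition has width 2, which upper-bounds the treewidth. The edges 1–6–3–2–1 form a cycle, so G is not a tree and its treewidth is at least 2. The upper and lower bounds meet at 2, so that is the treewidth.

Treewidth 2.
One such decomposition:
Bags: B1 = {1, 2, 6}  B2 = {2, 3, 6}  B3 = {0, 2, 3}  B4 = {0, 3, 5}  B5 = {0, 4, 5}  B6 = {4, 5, 7}
Tree: B1–B2, B2–B3, B3–B4, B4–B5, B5–B6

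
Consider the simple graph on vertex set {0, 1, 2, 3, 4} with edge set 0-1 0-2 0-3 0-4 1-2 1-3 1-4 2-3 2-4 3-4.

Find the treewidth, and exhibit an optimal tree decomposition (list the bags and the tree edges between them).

Treewidth 4.
Bags: B1 = {0, 1, 2, 3, 4}
Tree: (single bag)

With just one bag of size 5, the width is 5 − 1 = 4, so tw(G) ≤ 4. Conversely, {0, 1, 2, 3, 4} is a clique of size 5, and the vertices of any clique must share a bag in every tree decomposition; so some bag has ≥ 5 vertices and tw(G) ≥ 4. The upper and lower bounds meet at 4, so that is the treewidth.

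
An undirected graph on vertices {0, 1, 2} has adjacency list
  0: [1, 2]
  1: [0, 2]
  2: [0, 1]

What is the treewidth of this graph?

A width-2 tree decomposition is:
Bags: B1 = {0, 1, 2}
Tree: (single bag)
With just one bag of size 3, the width is 3 − 1 = 2, so tw(G) ≤ 2. On the other hand G contains the 3-clique {0, 1, 2}. A clique must lie in a single bag of any decomposition, so no decomposition can have width below 2. The upper and lower bounds meet at 2, so that is the treewidth.

2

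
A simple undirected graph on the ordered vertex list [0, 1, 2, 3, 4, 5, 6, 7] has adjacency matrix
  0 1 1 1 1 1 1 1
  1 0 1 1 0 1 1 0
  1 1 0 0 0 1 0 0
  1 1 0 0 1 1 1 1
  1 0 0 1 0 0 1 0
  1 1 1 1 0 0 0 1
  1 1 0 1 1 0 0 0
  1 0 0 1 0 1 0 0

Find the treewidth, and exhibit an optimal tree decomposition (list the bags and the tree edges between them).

Treewidth 3.
One optimal decomposition is:
Bags: B1 = {0, 1, 3, 6}  B2 = {0, 1, 3, 5}  B3 = {0, 1, 2, 5}  B4 = {0, 3, 4, 6}  B5 = {0, 3, 5, 7}
Tree: B1–B2, B2–B3, B1–B4, B2–B5

Every bag has size at most 4, so the width is 4 − 1 = 3 and tw(G) ≤ 3. For the lower bound, the 4 vertices {0, 1, 2, 5} are pairwise adjacent, and any tree decomposition puts a clique entirely inside one bag — forcing width ≥ 3. Therefore the treewidth is 3.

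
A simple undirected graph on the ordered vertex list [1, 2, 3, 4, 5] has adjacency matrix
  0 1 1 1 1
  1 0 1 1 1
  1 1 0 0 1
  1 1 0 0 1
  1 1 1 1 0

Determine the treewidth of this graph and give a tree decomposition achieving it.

Each bag holds 4 vertices, so the decomposition has width 3, which upper-bounds the treewidth. For the lower bound, the 4 vertices {1, 2, 3, 5} are pairwise adjacent, and any tree decomposition puts a clique entirely inside one bag — forcing width ≥ 3. The upper and lower bounds meet at 3, so that is the treewidth.

Treewidth 3.
One such decomposition:
Bags: B1 = {1, 2, 3, 5}  B2 = {1, 2, 4, 5}
Tree: B1–B2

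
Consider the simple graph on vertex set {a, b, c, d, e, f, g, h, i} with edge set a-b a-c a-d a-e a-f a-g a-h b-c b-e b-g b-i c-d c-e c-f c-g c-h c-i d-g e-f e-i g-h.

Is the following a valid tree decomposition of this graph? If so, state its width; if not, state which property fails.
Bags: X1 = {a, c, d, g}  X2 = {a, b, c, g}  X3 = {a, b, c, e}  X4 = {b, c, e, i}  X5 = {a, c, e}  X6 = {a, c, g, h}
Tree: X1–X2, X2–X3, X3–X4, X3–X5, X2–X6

A tree decomposition must satisfy three properties: every vertex lies in some bag; for every edge, both endpoints lie together in some bag; and for every vertex, the bags containing it form a connected subtree. Here vertex f appears in no bag, so the decomposition is invalid.

No — vertex f appears in no bag.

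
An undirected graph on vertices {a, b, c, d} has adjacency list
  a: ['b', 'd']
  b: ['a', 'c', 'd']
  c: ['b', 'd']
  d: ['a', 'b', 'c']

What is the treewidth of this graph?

2

A width-2 tree decomposition is:
Bags: B1 = {b, c, d}  B2 = {a, b, d}
Tree: B1–B2
Each bag holds 3 vertices, so the decomposition has width 2, which upper-bounds the treewidth. For the lower bound, the 3 vertices {b, c, d} are pairwise adjacent, and any tree decomposition puts a clique entirely inside one bag — forcing width ≥ 2. Hence tw(G) = 2 exactly.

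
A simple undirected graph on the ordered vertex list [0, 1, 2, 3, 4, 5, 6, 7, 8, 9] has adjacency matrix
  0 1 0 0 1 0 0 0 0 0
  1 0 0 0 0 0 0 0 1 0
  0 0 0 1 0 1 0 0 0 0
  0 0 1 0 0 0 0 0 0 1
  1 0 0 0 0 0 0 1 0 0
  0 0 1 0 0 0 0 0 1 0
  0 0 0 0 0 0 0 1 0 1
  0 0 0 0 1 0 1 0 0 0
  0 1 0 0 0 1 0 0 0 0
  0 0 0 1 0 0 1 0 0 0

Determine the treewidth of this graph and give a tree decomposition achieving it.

Each bag holds 3 vertices, so the decomposition has width 2, which upper-bounds the treewidth. The edges 6–9–3–2–5–8–1–0–4–7–6 form a cycle, so G is not a tree and its treewidth is at least 2. Hence tw(G) = 2 exactly.

Treewidth 2.
Bags: B1 = {3, 6, 9}  B2 = {2, 3, 6}  B3 = {2, 5, 6}  B4 = {5, 6, 8}  B5 = {1, 6, 8}  B6 = {0, 1, 6}  B7 = {0, 4, 6}  B8 = {4, 6, 7}
Tree: B1–B2, B2–B3, B3–B4, B4–B5, B5–B6, B6–B7, B7–B8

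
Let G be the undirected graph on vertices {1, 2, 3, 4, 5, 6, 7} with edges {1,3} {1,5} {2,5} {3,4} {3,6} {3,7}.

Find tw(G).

A width-1 tree decomposition is:
Bags: B1 = {3, 4}  B2 = {1, 3}  B3 = {1, 5}  B4 = {3, 7}  B5 = {3, 6}  B6 = {2, 5}
Tree: B1–B2, B2–B3, B1–B4, B4–B5, B3–B6
Each bag holds 2 vertices, so the decomposition has width 1, which upper-bounds the treewidth. Any graph with an edge has treewidth ≥ 1, and G has the edge 4–3. Hence tw(G) = 1 exactly.

1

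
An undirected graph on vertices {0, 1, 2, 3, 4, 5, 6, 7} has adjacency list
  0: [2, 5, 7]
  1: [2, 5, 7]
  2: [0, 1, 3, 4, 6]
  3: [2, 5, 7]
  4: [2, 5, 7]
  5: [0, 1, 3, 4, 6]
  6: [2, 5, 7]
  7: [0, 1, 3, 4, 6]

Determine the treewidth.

3

A width-3 tree decomposition is:
Bags: B1 = {2, 4, 5, 7}  B2 = {0, 2, 5, 7}  B3 = {1, 2, 5, 7}  B4 = {2, 5, 6, 7}  B5 = {2, 3, 5, 7}
Tree: B1–B2, B2–B3, B3–B4, B4–B5
Every bag has size at most 4, so the width is 4 − 1 = 3 and tw(G) ≤ 3. For the lower bound: the 4 vertex sets {2,4}, {0,5}, {7}, {1} are disjoint, each induces a connected subgraph, and every pair is joined by at least one edge of G. Contracting each set to a single vertex therefore yields K_{4} as a minor, and since treewidth is minor-monotone, tw(G) ≥ tw(K_{4}) = 3. Combining the bounds, tw(G) = 3.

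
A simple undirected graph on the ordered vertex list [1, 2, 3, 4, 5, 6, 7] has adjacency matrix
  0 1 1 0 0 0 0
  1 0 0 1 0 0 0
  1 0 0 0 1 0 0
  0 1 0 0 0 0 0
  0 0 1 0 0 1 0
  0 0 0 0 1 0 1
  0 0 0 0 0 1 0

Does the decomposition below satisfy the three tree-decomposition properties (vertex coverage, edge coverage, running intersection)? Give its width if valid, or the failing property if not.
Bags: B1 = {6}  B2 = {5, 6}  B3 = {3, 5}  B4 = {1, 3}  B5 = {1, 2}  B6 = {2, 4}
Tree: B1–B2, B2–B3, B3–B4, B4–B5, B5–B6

A tree decomposition must satisfy three properties: every vertex lies in some bag; for every edge, both endpoints lie together in some bag; and for every vertex, the bags containing it form a connected subtree. Here vertex 7 appears in no bag, so the decomposition is invalid.

No — vertex 7 appears in no bag.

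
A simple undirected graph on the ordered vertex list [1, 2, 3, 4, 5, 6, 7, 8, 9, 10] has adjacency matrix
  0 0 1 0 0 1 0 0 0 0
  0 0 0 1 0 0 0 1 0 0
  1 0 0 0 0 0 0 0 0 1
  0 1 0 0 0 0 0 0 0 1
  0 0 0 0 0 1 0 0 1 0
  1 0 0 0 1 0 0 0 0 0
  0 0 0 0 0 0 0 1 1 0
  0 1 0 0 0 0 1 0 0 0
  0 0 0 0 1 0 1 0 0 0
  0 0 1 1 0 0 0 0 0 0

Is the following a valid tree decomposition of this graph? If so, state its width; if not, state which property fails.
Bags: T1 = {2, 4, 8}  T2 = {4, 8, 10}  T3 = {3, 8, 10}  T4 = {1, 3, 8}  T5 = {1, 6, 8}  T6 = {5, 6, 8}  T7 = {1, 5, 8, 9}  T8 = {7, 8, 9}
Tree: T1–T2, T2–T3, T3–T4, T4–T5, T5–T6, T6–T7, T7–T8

No — bags containing vertex 1 are not connected in the tree.

A tree decomposition must satisfy three properties: every vertex lies in some bag; for every edge, both endpoints lie together in some bag; and for every vertex, the bags containing it form a connected subtree. Here bags containing vertex 1 are not connected in the tree, so the decomposition is invalid.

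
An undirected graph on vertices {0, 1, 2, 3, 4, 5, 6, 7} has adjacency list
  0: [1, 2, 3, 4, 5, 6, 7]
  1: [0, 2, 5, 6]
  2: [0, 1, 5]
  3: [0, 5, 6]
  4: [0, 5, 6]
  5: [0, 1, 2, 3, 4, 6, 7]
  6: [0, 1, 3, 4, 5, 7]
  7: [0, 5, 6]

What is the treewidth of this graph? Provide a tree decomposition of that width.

Treewidth 3.
One optimal decomposition is:
Bags: B1 = {0, 1, 5, 6}  B2 = {0, 3, 5, 6}  B3 = {0, 5, 6, 7}  B4 = {0, 4, 5, 6}  B5 = {0, 1, 2, 5}
Tree: B1–B2, B1–B3, B2–B4, B1–B5

Every bag has size at most 4, so the width is 4 − 1 = 3 and tw(G) ≤ 3. For the lower bound, the 4 vertices {0, 1, 2, 5} are pairwise adjacent, and any tree decomposition puts a clique entirely inside one bag — forcing width ≥ 3. The upper and lower bounds meet at 3, so that is the treewidth.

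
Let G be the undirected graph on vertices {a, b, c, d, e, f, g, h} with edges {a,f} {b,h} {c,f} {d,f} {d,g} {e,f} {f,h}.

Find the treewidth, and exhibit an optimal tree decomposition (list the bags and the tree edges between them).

Each bag holds 2 vertices, so the decomposition has width 1, which upper-bounds the treewidth. Since G has at least one edge (e.g. d–f), it is not an edgeless graph, so tw(G) ≥ 1. Hence tw(G) = 1 exactly.

Treewidth 1.
Bags: B1 = {d, f}  B2 = {c, f}  B3 = {a, f}  B4 = {d, g}  B5 = {e, f}  B6 = {f, h}  B7 = {b, h}
Tree: B1–B2, B1–B3, B1–B4, B3–B5, B3–B6, B6–B7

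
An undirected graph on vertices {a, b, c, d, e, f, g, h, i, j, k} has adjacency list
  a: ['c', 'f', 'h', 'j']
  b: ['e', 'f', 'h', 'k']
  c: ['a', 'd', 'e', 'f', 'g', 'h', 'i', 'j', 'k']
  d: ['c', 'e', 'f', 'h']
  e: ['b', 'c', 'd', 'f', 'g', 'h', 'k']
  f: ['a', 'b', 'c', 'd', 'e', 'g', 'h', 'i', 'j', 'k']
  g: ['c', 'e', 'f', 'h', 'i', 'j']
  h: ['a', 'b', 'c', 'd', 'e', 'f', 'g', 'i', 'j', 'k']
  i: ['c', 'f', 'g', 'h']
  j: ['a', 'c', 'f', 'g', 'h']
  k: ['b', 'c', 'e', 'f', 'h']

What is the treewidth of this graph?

4

A width-4 tree decomposition is:
Bags: B1 = {c, e, f, g, h}  B2 = {c, f, g, h, i}  B3 = {c, f, g, h, j}  B4 = {c, d, e, f, h}  B5 = {a, c, f, h, j}  B6 = {c, e, f, h, k}  B7 = {b, e, f, h, k}
Tree: B1–B2, B1–B3, B1–B4, B3–B5, B1–B6, B6–B7
The largest bag has 5 vertices, giving width 4; this decomposition certifies tw(G) ≤ 4. On the other hand G contains the 5-clique {c, d, e, f, h}. A clique must lie in a single bag of any decomposition, so no decomposition can have width below 4. Hence tw(G) = 4 exactly.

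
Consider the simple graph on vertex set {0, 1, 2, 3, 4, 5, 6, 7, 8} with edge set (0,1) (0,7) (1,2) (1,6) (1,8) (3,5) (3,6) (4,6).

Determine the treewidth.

A width-1 tree decomposition is:
Bags: B1 = {3, 6}  B2 = {1, 6}  B3 = {1, 8}  B4 = {0, 1}  B5 = {0, 7}  B6 = {3, 5}  B7 = {1, 2}  B8 = {4, 6}
Tree: B1–B2, B2–B3, B2–B4, B4–B5, B1–B6, B4–B7, B2–B8
Every bag has size at most 2, so the width is 2 − 1 = 1 and tw(G) ≤ 1. Since G has at least one edge (e.g. 3–6), it is not an edgeless graph, so tw(G) ≥ 1. Hence tw(G) = 1 exactly.

1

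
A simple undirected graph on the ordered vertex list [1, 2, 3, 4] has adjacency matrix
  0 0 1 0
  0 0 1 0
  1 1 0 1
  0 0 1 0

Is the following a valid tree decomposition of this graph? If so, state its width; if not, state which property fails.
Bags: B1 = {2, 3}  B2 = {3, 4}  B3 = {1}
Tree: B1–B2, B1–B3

A tree decomposition must satisfy three properties: every vertex lies in some bag; for every edge, both endpoints lie together in some bag; and for every vertex, the bags containing it form a connected subtree. Here edge (3,1) lies in no bag, so the decomposition is invalid.

No — edge (3,1) lies in no bag.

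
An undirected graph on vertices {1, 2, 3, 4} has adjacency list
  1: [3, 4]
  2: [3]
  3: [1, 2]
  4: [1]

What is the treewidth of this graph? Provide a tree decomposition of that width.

Treewidth 1.
One such decomposition:
Bags: B1 = {2, 3}  B2 = {1, 3}  B3 = {1, 4}
Tree: B1–B2, B2–B3

Every bag has size at most 2, so the width is 2 − 1 = 1 and tw(G) ≤ 1. Any graph with an edge has treewidth ≥ 1, and G has the edge 2–3. Hence tw(G) = 1 exactly.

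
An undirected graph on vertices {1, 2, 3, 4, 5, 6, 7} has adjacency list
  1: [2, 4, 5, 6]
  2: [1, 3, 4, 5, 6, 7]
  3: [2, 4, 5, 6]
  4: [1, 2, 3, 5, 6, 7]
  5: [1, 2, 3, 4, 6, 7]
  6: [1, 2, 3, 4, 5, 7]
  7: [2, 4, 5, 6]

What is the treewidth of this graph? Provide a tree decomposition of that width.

Every bag has size at most 5, so the width is 5 − 1 = 4 and tw(G) ≤ 4. For the lower bound, the 5 vertices {1, 2, 4, 5, 6} are pairwise adjacent, and any tree decomposition puts a clique entirely inside one bag — forcing width ≥ 4. The upper and lower bounds meet at 4, so that is the treewidth.

Treewidth 4.
Bags: B1 = {2, 3, 4, 5, 6}  B2 = {2, 4, 5, 6, 7}  B3 = {1, 2, 4, 5, 6}
Tree: B1–B2, B2–B3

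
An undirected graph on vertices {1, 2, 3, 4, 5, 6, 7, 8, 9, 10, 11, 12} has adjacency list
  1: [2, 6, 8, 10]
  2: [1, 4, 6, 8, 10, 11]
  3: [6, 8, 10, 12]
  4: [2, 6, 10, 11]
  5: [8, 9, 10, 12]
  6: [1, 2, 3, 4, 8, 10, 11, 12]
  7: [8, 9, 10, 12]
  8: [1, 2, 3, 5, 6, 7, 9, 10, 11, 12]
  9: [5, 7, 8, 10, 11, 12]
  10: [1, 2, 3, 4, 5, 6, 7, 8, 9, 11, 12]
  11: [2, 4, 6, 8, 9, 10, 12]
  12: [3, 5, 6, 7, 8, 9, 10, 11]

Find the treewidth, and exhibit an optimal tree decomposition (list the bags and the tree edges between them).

Treewidth 4.
One optimal decomposition is:
Bags: B1 = {6, 8, 10, 11, 12}  B2 = {3, 6, 8, 10, 12}  B3 = {2, 6, 8, 10, 11}  B4 = {8, 9, 10, 11, 12}  B5 = {2, 4, 6, 10, 11}  B6 = {7, 8, 9, 10, 12}  B7 = {5, 8, 9, 10, 12}  B8 = {1, 2, 6, 8, 10}
Tree: B1–B2, B1–B3, B1–B4, B3–B5, B4–B6, B4–B7, B3–B8

Each bag holds 5 vertices, so the decomposition has width 4, which upper-bounds the treewidth. For the lower bound, the 5 vertices {1, 2, 6, 8, 10} are pairwise adjacent, and any tree decomposition puts a clique entirely inside one bag — forcing width ≥ 4. Combining the bounds, tw(G) = 4.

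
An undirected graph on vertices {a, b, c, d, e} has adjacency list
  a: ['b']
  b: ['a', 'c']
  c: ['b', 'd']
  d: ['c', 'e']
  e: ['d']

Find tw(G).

1

A width-1 tree decomposition is:
Bags: B1 = {a, b}  B2 = {b, c}  B3 = {c, d}  B4 = {d, e}
Tree: B1–B2, B2–B3, B3–B4
Each bag holds 2 vertices, so the decomposition has width 1, which upper-bounds the treewidth. Since G has at least one edge (e.g. a–b), it is not an edgeless graph, so tw(G) ≥ 1. Therefore the treewidth is 1.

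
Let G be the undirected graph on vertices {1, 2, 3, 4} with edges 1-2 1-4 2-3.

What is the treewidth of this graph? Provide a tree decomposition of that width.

Each bag holds 2 vertices, so the decomposition has width 1, which upper-bounds the treewidth. Any graph with an edge has treewidth ≥ 1, and G has the edge 3–2. The upper and lower bounds meet at 1, so that is the treewidth.

Treewidth 1.
One optimal decomposition is:
Bags: B1 = {2, 3}  B2 = {1, 2}  B3 = {1, 4}
Tree: B1–B2, B2–B3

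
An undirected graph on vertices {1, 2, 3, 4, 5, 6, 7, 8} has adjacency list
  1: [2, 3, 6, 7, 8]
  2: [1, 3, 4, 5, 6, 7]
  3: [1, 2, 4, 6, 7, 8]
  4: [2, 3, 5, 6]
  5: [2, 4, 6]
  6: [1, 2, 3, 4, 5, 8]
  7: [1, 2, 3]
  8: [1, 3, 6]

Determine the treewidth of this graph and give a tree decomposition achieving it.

Treewidth 3.
Bags: B1 = {1, 2, 3, 7}  B2 = {1, 2, 3, 6}  B3 = {2, 3, 4, 6}  B4 = {2, 4, 5, 6}  B5 = {1, 3, 6, 8}
Tree: B1–B2, B2–B3, B3–B4, B2–B5

Each bag holds 4 vertices, so the decomposition has width 3, which upper-bounds the treewidth. On the other hand G contains the 4-clique {1, 3, 6, 8}. A clique must lie in a single bag of any decomposition, so no decomposition can have width below 3. Hence tw(G) = 3 exactly.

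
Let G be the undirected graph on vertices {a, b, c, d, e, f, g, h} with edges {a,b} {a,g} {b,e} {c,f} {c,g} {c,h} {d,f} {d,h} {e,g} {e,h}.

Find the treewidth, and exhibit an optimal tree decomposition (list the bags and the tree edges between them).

The largest bag has 3 vertices, giving width 2; this decomposition certifies tw(G) ≤ 2. The edges d–f–c–h–d form a cycle, so G is not a tree and its treewidth is at least 2. Hence tw(G) = 2 exactly.

Treewidth 2.
Bags: B1 = {d, f, h}  B2 = {c, f, h}  B3 = {c, e, h}  B4 = {c, e, g}  B5 = {b, e, g}  B6 = {a, b, g}
Tree: B1–B2, B2–B3, B3–B4, B4–B5, B5–B6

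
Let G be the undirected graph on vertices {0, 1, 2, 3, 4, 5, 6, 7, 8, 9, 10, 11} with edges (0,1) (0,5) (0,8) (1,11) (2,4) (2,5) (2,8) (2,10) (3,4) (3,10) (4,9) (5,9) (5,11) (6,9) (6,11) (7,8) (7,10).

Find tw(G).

3

A width-3 tree decomposition is:
Bags: B1 = {0, 1, 6, 11}  B2 = {0, 5, 6, 11}  B3 = {0, 5, 6, 9}  B4 = {0, 5, 8, 9}  B5 = {2, 5, 8, 9}  B6 = {2, 4, 8, 9}  B7 = {2, 4, 7, 8}  B8 = {2, 4, 7, 10}  B9 = {3, 4, 7, 10}
Tree: B1–B2, B2–B3, B3–B4, B4–B5, B5–B6, B6–B7, B7–B8, B8–B9
Each bag holds 4 vertices, so the decomposition has width 3, which upper-bounds the treewidth. For the lower bound: the 4 vertex sets {1,6,11}, {0}, {5}, {2,4,8,9} are disjoint, each induces a connected subgraph, and every pair is joined by at least one edge of G. Contracting each set to a single vertex therefore yields K_{4} as a minor, and since treewidth is minor-monotone, tw(G) ≥ tw(K_{4}) = 3. The upper and lower bounds meet at 3, so that is the treewidth.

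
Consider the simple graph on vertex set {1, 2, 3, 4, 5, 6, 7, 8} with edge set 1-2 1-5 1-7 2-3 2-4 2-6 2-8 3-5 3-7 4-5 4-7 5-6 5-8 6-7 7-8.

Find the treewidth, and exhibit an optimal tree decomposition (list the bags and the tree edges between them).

The largest bag has 4 vertices, giving width 3; this decomposition certifies tw(G) ≤ 3. For the lower bound: the 4 vertex sets {5,8}, {6,7}, {2}, {3} are disjoint, each induces a connected subgraph, and every pair is joined by at least one edge of G. Contracting each set to a single vertex therefore yields K_{4} as a minor, and since treewidth is minor-monotone, tw(G) ≥ tw(K_{4}) = 3. The upper and lower bounds meet at 3, so that is the treewidth.

Treewidth 3.
One such decomposition:
Bags: B1 = {2, 5, 7, 8}  B2 = {2, 5, 6, 7}  B3 = {2, 3, 5, 7}  B4 = {2, 4, 5, 7}  B5 = {1, 2, 5, 7}
Tree: B1–B2, B2–B3, B3–B4, B4–B5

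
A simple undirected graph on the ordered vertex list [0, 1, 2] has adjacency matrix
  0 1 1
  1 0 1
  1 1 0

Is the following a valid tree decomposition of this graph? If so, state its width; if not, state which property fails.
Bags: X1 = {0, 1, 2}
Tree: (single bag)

Yes; width 2.

Every vertex of G appears in some bag (union = {0, 1, 2}); every edge is covered by a bag; and for each vertex v the set of bags containing v is connected in the bag tree. The decomposition is therefore valid. The largest bag has 3 vertices, so the width is 2.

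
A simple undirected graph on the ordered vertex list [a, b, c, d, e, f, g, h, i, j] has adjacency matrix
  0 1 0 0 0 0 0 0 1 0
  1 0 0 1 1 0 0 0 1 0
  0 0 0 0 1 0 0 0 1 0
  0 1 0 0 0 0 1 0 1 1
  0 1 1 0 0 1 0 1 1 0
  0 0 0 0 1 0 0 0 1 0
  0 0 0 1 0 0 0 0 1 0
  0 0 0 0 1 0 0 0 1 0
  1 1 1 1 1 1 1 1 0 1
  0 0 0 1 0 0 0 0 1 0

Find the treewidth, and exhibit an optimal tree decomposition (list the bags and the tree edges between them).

Each bag holds 3 vertices, so the decomposition has width 2, which upper-bounds the treewidth. Conversely, {d, g, i} is a clique of size 3, and the vertices of any clique must share a bag in every tree decomposition; so some bag has ≥ 3 vertices and tw(G) ≥ 2. Therefore the treewidth is 2.

Treewidth 2.
One optimal decomposition is:
Bags: B1 = {b, d, i}  B2 = {b, e, i}  B3 = {e, f, i}  B4 = {d, g, i}  B5 = {c, e, i}  B6 = {e, h, i}  B7 = {d, i, j}  B8 = {a, b, i}
Tree: B1–B2, B2–B3, B1–B4, B3–B5, B3–B6, B1–B7, B2–B8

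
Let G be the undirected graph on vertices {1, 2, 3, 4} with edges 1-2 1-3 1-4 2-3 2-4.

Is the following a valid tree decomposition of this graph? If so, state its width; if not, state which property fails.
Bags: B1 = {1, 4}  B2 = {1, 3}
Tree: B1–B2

A tree decomposition must satisfy three properties: every vertex lies in some bag; for every edge, both endpoints lie together in some bag; and for every vertex, the bags containing it form a connected subtree. Here vertex 2 appears in no bag, so the decomposition is invalid.

No — vertex 2 appears in no bag.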